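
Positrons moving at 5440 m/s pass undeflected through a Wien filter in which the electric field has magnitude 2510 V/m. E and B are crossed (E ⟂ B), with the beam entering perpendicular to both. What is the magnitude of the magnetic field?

B = 0.461 T

Balance of forces in the selector: qE = qvB ⇒ B = E/v.
B = 2510/5440 = 0.461 T.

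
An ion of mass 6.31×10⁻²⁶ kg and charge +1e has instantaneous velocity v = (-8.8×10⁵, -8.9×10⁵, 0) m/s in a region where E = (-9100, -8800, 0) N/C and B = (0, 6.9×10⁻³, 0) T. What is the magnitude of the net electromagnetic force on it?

|F| ≈ 2.25×10⁻¹⁵ N

v×B = (0, 0, -6070) N/C.
E + v×B = (-9100, -8800, -6070) N/C.
F = q(E + v×B) = (1.602×10⁻¹⁹ C)·(-9100, -8800, -6070) = (-1.46×10⁻¹⁵, -1.41×10⁻¹⁵, -9.73×10⁻¹⁶) N.
|F| = 2.25×10⁻¹⁵ N.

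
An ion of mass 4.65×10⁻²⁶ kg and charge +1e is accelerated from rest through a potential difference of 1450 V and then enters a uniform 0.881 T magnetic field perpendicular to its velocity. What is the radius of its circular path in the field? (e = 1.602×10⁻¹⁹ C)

Acceleration: |q|V = ½mv² ⇒ v = √(2|q|V/m) = √(2·1.602×10⁻¹⁹·1450/4.65×10⁻²⁶) ≈ 9.995×10⁴ m/s.
In the field: r = mv/(|q|B) = (4.65×10⁻²⁶)(9.995×10⁴)/((1.602×10⁻¹⁹)(0.881)) ≈ 0.0329 m.

r ≈ 0.0329 m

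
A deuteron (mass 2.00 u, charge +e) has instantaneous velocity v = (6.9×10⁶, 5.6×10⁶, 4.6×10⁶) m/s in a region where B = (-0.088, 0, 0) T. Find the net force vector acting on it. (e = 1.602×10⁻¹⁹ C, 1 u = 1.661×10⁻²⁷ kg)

v×B = (0, -4.05×10⁵, 4.93×10⁵) N/C.
F = q v×B = (1.602×10⁻¹⁹ C)·(0, -4.05×10⁵, 4.93×10⁵) = (0, -6.48×10⁻¹⁴, 7.89×10⁻¹⁴) N.

F ≈ (0, -6.48×10⁻¹⁴, 7.89×10⁻¹⁴) N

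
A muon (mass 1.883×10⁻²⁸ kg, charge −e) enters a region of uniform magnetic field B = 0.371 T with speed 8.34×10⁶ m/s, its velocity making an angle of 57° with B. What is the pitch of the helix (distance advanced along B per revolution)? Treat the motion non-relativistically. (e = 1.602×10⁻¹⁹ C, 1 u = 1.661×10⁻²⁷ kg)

p ≈ 0.0904 m

v∥ = v cosθ = 8.34×10⁶·cos57° ≈ 4.542×10⁶ m/s.
T = 2πm/(|q|B) = 2π(1.883×10⁻²⁸)/((1.602×10⁻¹⁹)(0.371)) ≈ 1.991×10⁻⁸ s.
pitch = v∥ T = (4.542×10⁶)(1.991×10⁻⁸) ≈ 0.0904 m.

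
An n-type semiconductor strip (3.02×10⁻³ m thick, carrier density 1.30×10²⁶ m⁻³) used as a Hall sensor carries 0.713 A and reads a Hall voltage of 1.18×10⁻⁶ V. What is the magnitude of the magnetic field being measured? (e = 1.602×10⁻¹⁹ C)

B ≈ 0.104 T

From V_H = IB/(n e t), B = V_H n e t / I.
B = (1.18×10⁻⁶)(1.30×10²⁶)(1.602×10⁻¹⁹)(3.02×10⁻³)/0.713 ≈ 0.104 T.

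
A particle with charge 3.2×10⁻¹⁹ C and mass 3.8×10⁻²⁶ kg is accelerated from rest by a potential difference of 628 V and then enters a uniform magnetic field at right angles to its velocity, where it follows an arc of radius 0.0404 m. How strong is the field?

B ≈ 0.302 T

v = √(2|q|V/m) = √(2·3.2×10⁻¹⁹·628/3.8×10⁻²⁶) ≈ 1.028×10⁵ m/s.
B = mv/(|q|r) = (3.8×10⁻²⁶)(1.028×10⁵)/((3.2×10⁻¹⁹)(0.0404)) ≈ 0.302 T.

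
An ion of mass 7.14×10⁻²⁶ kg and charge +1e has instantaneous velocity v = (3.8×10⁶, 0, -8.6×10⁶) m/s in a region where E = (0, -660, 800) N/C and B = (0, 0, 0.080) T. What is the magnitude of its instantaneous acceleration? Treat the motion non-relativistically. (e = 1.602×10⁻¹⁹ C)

v×B = (0, -3.04×10⁵, 0) N/C.
E + v×B = (0, -3.05×10⁵, 800) N/C.
F = q(E + v×B) = (1.602×10⁻¹⁹ C)·(0, -3.05×10⁵, 800) = (0, -4.88×10⁻¹⁴, 1.28×10⁻¹⁶) N.
|a| = |F|/m = 4.881×10⁻¹⁴/7.14×10⁻²⁶ ≈ 6.84×10¹¹ m/s².

|a| ≈ 6.84×10¹¹ m/s²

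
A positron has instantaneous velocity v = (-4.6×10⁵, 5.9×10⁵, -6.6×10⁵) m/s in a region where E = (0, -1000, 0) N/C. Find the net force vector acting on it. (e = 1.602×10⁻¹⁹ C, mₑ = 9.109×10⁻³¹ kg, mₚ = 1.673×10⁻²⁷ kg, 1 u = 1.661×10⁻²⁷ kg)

F ≈ (0, -1.60×10⁻¹⁶, 0) N

Only an electric field acts, so F = qE = (1.602×10⁻¹⁹ C)·(0, -1000, 0) = (0, -1.60×10⁻¹⁶, 0) N.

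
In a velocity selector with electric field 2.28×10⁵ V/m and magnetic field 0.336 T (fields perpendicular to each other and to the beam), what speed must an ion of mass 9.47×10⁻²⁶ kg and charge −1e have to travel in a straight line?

For undeflected motion the electric and magnetic forces balance: qE = qvB.
v = E/B = 2.28×10⁵/0.336 = 6.79×10⁵ m/s.

v = 6.79×10⁵ m/s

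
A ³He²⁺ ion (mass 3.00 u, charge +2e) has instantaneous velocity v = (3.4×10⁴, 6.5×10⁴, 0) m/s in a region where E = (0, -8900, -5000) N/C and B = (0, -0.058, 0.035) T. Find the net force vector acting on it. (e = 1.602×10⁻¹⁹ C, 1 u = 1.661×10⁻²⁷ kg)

v×B = (2280, -1190, -1970) N/C.
E + v×B = (2280, -1.01×10⁴, -6970) N/C.
F = q(E + v×B) = (3.204×10⁻¹⁹ C)·(2280, -1.01×10⁴, -6970) = (7.29×10⁻¹⁶, -3.23×10⁻¹⁵, -2.23×10⁻¹⁵) N.

F ≈ (7.29×10⁻¹⁶, -3.23×10⁻¹⁵, -2.23×10⁻¹⁵) N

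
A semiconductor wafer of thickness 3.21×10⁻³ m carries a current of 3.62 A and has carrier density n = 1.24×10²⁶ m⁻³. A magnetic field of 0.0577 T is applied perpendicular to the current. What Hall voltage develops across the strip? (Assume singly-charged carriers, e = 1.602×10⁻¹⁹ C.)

V_H ≈ 3.28×10⁻⁶ V

V_H = IB/(n e t).
V_H = (3.62)(0.0577)/((1.24×10²⁶)(1.602×10⁻¹⁹)(3.21×10⁻³)) ≈ 3.28×10⁻⁶ V.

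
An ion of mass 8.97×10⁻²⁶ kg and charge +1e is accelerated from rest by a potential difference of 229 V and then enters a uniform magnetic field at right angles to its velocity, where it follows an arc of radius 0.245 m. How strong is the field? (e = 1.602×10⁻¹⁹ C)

B ≈ 0.0654 T

v = √(2|q|V/m) = √(2·1.602×10⁻¹⁹·229/8.97×10⁻²⁶) ≈ 2.860×10⁴ m/s.
B = mv/(|q|r) = (8.97×10⁻²⁶)(2.860×10⁴)/((1.602×10⁻¹⁹)(0.245)) ≈ 0.0654 T.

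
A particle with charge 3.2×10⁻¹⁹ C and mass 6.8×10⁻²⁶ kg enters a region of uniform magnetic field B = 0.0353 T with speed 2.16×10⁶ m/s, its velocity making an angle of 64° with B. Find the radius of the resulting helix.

v⊥ = v sinθ = 2.16×10⁶·sin64° ≈ 1.941×10⁶ m/s.
r = m v⊥/(|q|B) = (6.8×10⁻²⁶)(1.941×10⁶)/((3.2×10⁻¹⁹)(0.0353)) ≈ 11.7 m.

r ≈ 11.7 m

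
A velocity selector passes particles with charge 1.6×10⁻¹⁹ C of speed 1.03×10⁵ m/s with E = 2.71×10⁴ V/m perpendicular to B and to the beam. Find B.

B = 0.263 T

Balance of forces in the selector: qE = qvB ⇒ B = E/v.
B = 2.71×10⁴/1.03×10⁵ = 0.263 T.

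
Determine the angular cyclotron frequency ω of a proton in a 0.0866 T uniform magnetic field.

ω = |q|B/m.
ω = (1.602×10⁻¹⁹)(0.0866)/1.673×10⁻²⁷ ≈ 8.29×10⁶ rad/s.

ω ≈ 8.29×10⁶ rad/s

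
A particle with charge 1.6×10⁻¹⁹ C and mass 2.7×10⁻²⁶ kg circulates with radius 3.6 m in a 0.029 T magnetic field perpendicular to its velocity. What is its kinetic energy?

v = |q|Br/m, then KE = ½mv² = (qBr)²/(2m).
v = (1.6×10⁻¹⁹)(0.029)(3.6)/2.7×10⁻²⁶ ≈ 6.187×10⁵ m/s.
KE = ½(2.7×10⁻²⁶)(6.187×10⁵)² ≈ 5.2×10⁻¹⁵ J = 3.2×10⁴ eV.

KE ≈ 3.2×10⁴ eV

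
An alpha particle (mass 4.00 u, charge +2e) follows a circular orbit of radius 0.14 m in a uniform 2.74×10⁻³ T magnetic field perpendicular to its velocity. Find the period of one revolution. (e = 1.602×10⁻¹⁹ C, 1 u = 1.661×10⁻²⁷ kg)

The cyclotron period depends only on m, q, B: T = 2πm/(|q|B).
T = 2π(6.644×10⁻²⁷)/((3.204×10⁻¹⁹)(2.74×10⁻³)) ≈ 4.76×10⁻⁵ s.

T ≈ 4.76×10⁻⁵ s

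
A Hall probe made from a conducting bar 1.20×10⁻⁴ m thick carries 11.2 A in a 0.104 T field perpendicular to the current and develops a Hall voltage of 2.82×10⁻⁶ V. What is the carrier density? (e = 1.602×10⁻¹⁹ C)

n ≈ 2.15×10²⁸ m⁻³

From V_H = IB/(n e t), n = IB/(V_H e t).
n = (11.2)(0.104)/((2.82×10⁻⁶)(1.602×10⁻¹⁹)(1.20×10⁻⁴)) ≈ 2.15×10²⁸ m⁻³.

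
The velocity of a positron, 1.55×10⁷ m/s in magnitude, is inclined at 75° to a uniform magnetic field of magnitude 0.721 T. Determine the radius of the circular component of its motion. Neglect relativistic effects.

r ≈ 1.18×10⁻⁴ m

v⊥ = v sinθ = 1.55×10⁷·sin75° ≈ 1.497×10⁷ m/s.
r = m v⊥/(|q|B) = (9.109×10⁻³¹)(1.497×10⁷)/((1.602×10⁻¹⁹)(0.721)) ≈ 1.18×10⁻⁴ m.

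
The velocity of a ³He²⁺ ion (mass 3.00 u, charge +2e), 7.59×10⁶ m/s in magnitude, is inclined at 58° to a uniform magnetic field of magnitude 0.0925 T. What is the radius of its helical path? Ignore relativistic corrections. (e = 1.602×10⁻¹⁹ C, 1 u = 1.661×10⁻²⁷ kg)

v⊥ = v sinθ = 7.59×10⁶·sin58° ≈ 6.437×10⁶ m/s.
r = m v⊥/(|q|B) = (4.983×10⁻²⁷)(6.437×10⁶)/((3.204×10⁻¹⁹)(0.0925)) ≈ 1.08 m.

r ≈ 1.08 m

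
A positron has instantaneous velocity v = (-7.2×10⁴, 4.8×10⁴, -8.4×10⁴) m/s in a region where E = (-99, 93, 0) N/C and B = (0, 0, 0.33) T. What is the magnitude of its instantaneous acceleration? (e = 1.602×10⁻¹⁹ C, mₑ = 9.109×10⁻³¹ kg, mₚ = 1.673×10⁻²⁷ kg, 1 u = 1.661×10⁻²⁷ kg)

|a| ≈ 5.03×10¹⁵ m/s²

v×B = (1.58×10⁴, 2.38×10⁴, 0) N/C.
E + v×B = (1.57×10⁴, 2.39×10⁴, 0) N/C.
F = q(E + v×B) = (1.602×10⁻¹⁹ C)·(1.57×10⁴, 2.39×10⁴, 0) = (2.52×10⁻¹⁵, 3.82×10⁻¹⁵, 0) N.
|a| = |F|/m = 4.578×10⁻¹⁵/9.109×10⁻³¹ ≈ 5.03×10¹⁵ m/s².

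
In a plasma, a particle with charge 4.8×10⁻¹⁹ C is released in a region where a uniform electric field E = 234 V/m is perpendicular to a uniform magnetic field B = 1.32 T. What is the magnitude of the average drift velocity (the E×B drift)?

The steady drift has the magnetic force balancing the electric force, so v_d = E/B.
v_d = 234/1.32 = 177 m/s.

v_d ≈ 177 m/s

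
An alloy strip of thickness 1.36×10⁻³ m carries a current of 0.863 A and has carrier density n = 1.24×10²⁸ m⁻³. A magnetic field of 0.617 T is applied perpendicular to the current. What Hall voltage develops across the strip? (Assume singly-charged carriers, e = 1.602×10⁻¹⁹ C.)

V_H = IB/(n e t).
V_H = (0.863)(0.617)/((1.24×10²⁸)(1.602×10⁻¹⁹)(1.36×10⁻³)) ≈ 1.97×10⁻⁷ V.

V_H ≈ 1.97×10⁻⁷ V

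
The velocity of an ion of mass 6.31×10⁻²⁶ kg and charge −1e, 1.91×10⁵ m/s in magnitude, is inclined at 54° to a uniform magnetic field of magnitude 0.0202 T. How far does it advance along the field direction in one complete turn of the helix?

p ≈ 13.8 m

v∥ = v cosθ = 1.91×10⁵·cos54° ≈ 1.123×10⁵ m/s.
T = 2πm/(|q|B) = 2π(6.31×10⁻²⁶)/((1.602×10⁻¹⁹)(0.0202)) ≈ 1.225×10⁻⁴ s.
pitch = v∥ T = (1.123×10⁵)(1.225×10⁻⁴) ≈ 13.8 m.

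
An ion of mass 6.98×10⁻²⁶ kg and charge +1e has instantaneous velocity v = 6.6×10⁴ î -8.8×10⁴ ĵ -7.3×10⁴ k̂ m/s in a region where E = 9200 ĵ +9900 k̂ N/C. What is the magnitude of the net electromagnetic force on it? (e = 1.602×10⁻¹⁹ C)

Only an electric field acts, so F = qE = (1.602×10⁻¹⁹ C)·(0, 9200, 9900) = (0, 1.47×10⁻¹⁵, 1.59×10⁻¹⁵) N.
|F| = 2.17×10⁻¹⁵ N.

|F| ≈ 2.17×10⁻¹⁵ N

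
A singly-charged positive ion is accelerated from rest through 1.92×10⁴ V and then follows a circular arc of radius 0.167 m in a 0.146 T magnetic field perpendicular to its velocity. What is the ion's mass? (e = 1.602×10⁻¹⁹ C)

m ≈ 2.48×10⁻²⁷ kg

Combine |q|V = ½mv² and r = mv/(|q|B): eliminate v to get m = qB²r²/(2V).
m = (1.602×10⁻¹⁹)(0.146)²(0.167)²/(2·1.92×10⁴) ≈ 2.48×10⁻²⁷ kg.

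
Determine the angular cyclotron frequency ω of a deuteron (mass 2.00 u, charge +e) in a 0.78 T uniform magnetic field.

ω = |q|B/m.
ω = (1.602×10⁻¹⁹)(0.78)/3.322×10⁻²⁷ ≈ 3.8×10⁷ rad/s.

ω ≈ 3.8×10⁷ rad/s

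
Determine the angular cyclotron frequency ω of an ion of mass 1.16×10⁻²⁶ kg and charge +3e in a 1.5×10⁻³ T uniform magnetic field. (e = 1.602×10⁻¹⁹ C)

ω = |q|B/m.
ω = (4.806×10⁻¹⁹)(1.5×10⁻³)/1.16×10⁻²⁶ ≈ 6.2×10⁴ rad/s.

ω ≈ 6.2×10⁴ rad/s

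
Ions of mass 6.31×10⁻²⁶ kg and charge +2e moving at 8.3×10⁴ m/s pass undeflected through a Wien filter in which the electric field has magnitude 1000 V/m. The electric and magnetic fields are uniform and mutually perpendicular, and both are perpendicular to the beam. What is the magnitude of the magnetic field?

B = 0.012 T

Balance of forces in the selector: qE = qvB ⇒ B = E/v.
B = 1000/8.3×10⁴ = 0.012 T.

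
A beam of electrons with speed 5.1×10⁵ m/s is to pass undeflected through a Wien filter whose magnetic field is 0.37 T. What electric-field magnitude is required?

For straight-line motion qE = qvB, so E = vB.
E = 5.1×10⁵ × 0.37 = 1.9×10⁵ V/m.

E = 1.9×10⁵ V/m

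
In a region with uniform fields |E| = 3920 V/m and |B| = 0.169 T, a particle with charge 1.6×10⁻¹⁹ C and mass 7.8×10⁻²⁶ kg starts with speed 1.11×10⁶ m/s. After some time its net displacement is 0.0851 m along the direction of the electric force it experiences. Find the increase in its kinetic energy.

ΔKE ≈ 5.34×10⁻¹⁷ J

The magnetic force is always ⟂ v and does no work; only the electric force changes KE.
ΔKE = F_E · d = |q|E d = (1.6×10⁻¹⁹)(3920)(0.0851) ≈ 5.34×10⁻¹⁷ J.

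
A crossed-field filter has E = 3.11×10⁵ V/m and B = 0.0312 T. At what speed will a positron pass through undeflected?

v = 9.97×10⁶ m/s

For undeflected motion the electric and magnetic forces balance: qE = qvB.
v = E/B = 3.11×10⁵/0.0312 = 9.97×10⁶ m/s.
The result is independent of the particle's charge and mass.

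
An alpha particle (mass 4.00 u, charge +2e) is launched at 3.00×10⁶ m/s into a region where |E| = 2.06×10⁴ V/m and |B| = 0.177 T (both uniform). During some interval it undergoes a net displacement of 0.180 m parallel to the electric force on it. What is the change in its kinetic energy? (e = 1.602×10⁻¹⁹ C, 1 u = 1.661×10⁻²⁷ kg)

ΔKE ≈ 1.19×10⁻¹⁵ J

The magnetic force is always ⟂ v and does no work; only the electric force changes KE.
ΔKE = F_E · d = |q|E d = (3.204×10⁻¹⁹)(2.06×10⁴)(0.180) ≈ 1.19×10⁻¹⁵ J.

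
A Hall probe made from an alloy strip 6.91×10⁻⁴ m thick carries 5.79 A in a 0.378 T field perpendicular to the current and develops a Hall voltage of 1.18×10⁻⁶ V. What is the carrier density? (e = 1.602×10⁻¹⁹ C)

From V_H = IB/(n e t), n = IB/(V_H e t).
n = (5.79)(0.378)/((1.18×10⁻⁶)(1.602×10⁻¹⁹)(6.91×10⁻⁴)) ≈ 1.68×10²⁸ m⁻³.

n ≈ 1.68×10²⁸ m⁻³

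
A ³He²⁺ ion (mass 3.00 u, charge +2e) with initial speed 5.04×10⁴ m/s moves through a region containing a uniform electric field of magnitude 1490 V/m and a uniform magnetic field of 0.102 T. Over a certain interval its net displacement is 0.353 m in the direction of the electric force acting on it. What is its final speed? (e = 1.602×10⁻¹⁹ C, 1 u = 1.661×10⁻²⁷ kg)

B does no work; ΔKE = |q|E d.
½mv_f² = ½mv₀² + |q|Ed = ½(4.983×10⁻²⁷)(5.04×10⁴)² + (3.204×10⁻¹⁹)(1490)(0.353) ≈ 6.329×10⁻¹⁸ J + 1.685×10⁻¹⁶ J ≈ 1.748×10⁻¹⁶ J.
v_f = √(2·1.748×10⁻¹⁶/4.983×10⁻²⁷) ≈ 2.65×10⁵ m/s.

v_f ≈ 2.65×10⁵ m/s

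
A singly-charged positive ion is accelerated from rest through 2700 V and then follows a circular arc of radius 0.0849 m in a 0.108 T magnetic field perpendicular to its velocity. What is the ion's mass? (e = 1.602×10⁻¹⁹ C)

m ≈ 2.49×10⁻²⁷ kg

Combine |q|V = ½mv² and r = mv/(|q|B): eliminate v to get m = qB²r²/(2V).
m = (1.602×10⁻¹⁹)(0.108)²(0.0849)²/(2·2700) ≈ 2.49×10⁻²⁷ kg.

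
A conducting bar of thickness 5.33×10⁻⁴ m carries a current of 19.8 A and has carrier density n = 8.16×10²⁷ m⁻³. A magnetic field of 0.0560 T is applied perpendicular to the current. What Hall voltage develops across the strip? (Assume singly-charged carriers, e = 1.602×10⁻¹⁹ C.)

V_H ≈ 1.59×10⁻⁶ V

V_H = IB/(n e t).
V_H = (19.8)(0.0560)/((8.16×10²⁷)(1.602×10⁻¹⁹)(5.33×10⁻⁴)) ≈ 1.59×10⁻⁶ V.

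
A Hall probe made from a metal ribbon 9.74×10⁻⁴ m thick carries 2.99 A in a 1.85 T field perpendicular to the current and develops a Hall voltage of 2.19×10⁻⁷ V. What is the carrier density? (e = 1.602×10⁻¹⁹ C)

From V_H = IB/(n e t), n = IB/(V_H e t).
n = (2.99)(1.85)/((2.19×10⁻⁷)(1.602×10⁻¹⁹)(9.74×10⁻⁴)) ≈ 1.62×10²⁹ m⁻³.

n ≈ 1.62×10²⁹ m⁻³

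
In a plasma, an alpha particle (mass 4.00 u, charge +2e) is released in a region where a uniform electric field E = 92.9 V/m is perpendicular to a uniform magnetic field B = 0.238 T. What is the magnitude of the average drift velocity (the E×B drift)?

v_d ≈ 390 m/s

In crossed fields the guiding centre drifts at v_d = |E×B|/B² = E/B, independent of charge and mass.
v_d = 92.9/0.238 = 390 m/s.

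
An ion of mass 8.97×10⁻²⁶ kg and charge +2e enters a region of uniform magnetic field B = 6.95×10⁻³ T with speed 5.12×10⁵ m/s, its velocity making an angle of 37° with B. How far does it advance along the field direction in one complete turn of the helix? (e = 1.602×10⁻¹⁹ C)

p ≈ 103 m

v∥ = v cosθ = 5.12×10⁵·cos37° ≈ 4.089×10⁵ m/s.
T = 2πm/(|q|B) = 2π(8.97×10⁻²⁶)/((3.204×10⁻¹⁹)(6.95×10⁻³)) ≈ 2.531×10⁻⁴ s.
pitch = v∥ T = (4.089×10⁵)(2.531×10⁻⁴) ≈ 103 m.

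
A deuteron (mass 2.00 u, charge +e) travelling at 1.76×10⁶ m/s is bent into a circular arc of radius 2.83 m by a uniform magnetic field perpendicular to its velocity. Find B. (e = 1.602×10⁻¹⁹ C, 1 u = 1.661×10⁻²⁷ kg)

B ≈ 0.0129 T

From |q|vB = mv²/r, B = mv/(|q|r).
B = (3.322×10⁻²⁷)(1.76×10⁶)/((1.602×10⁻¹⁹)(2.83)) ≈ 0.0129 T.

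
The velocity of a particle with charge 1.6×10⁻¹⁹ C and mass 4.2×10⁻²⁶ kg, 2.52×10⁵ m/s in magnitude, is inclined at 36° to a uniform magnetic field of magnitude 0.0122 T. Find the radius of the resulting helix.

r ≈ 3.19 m

v⊥ = v sinθ = 2.52×10⁵·sin36° ≈ 1.481×10⁵ m/s.
r = m v⊥/(|q|B) = (4.2×10⁻²⁶)(1.481×10⁵)/((1.6×10⁻¹⁹)(0.0122)) ≈ 3.19 m.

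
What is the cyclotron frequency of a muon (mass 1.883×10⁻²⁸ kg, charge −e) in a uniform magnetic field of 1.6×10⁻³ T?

f ≈ 2.2×10⁵ Hz

f = |q|B/(2πm).
f = (1.602×10⁻¹⁹)(1.6×10⁻³)/(2π·1.883×10⁻²⁸) ≈ 2.2×10⁵ Hz.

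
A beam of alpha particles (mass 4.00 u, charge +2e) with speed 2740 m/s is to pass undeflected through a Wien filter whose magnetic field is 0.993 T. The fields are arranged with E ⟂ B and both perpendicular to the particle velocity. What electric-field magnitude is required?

E = 2720 V/m

For straight-line motion qE = qvB, so E = vB.
E = 2740 × 0.993 = 2720 V/m.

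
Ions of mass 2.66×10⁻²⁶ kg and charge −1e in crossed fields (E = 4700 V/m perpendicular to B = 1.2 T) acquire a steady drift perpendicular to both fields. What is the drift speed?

v_d ≈ 3900 m/s

In crossed fields the guiding centre drifts at v_d = |E×B|/B² = E/B, independent of charge and mass.
v_d = 4700/1.2 = 3900 m/s.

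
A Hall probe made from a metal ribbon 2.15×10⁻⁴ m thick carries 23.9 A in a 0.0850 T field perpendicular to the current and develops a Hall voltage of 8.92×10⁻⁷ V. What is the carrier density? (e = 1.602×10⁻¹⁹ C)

n ≈ 6.61×10²⁸ m⁻³

From V_H = IB/(n e t), n = IB/(V_H e t).
n = (23.9)(0.0850)/((8.92×10⁻⁷)(1.602×10⁻¹⁹)(2.15×10⁻⁴)) ≈ 6.61×10²⁸ m⁻³.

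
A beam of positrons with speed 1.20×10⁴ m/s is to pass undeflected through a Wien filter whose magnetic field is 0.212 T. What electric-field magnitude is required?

For straight-line motion qE = qvB, so E = vB.
E = 1.20×10⁴ × 0.212 = 2540 V/m.

E = 2540 V/m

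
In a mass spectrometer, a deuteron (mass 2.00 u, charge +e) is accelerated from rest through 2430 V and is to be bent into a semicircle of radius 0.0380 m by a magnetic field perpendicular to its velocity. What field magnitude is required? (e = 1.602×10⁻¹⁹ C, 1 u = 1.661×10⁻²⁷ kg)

v = √(2|q|V/m) = √(2·1.602×10⁻¹⁹·2430/3.322×10⁻²⁷) ≈ 4.841×10⁵ m/s.
B = mv/(|q|r) = (3.322×10⁻²⁷)(4.841×10⁵)/((1.602×10⁻¹⁹)(0.0380)) ≈ 0.264 T.

B ≈ 0.264 T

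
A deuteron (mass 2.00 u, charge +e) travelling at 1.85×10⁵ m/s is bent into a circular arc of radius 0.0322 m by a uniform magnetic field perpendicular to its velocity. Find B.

From |q|vB = mv²/r, B = mv/(|q|r).
B = (3.322×10⁻²⁷)(1.85×10⁵)/((1.602×10⁻¹⁹)(0.0322)) ≈ 0.119 T.

B ≈ 0.119 T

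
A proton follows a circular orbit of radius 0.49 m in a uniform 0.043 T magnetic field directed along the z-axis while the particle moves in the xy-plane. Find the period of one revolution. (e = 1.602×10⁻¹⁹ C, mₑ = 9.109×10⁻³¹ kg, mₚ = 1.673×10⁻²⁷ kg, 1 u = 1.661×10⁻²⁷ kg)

T ≈ 1.5×10⁻⁶ s

The cyclotron period depends only on m, q, B: T = 2πm/(|q|B).
T = 2π(1.673×10⁻²⁷)/((1.602×10⁻¹⁹)(0.043)) ≈ 1.5×10⁻⁶ s.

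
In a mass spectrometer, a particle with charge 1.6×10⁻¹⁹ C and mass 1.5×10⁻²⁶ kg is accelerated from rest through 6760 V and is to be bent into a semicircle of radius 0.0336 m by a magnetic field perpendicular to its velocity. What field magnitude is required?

B ≈ 1.06 T

v = √(2|q|V/m) = √(2·1.6×10⁻¹⁹·6760/1.5×10⁻²⁶) ≈ 3.798×10⁵ m/s.
B = mv/(|q|r) = (1.5×10⁻²⁶)(3.798×10⁵)/((1.6×10⁻¹⁹)(0.0336)) ≈ 1.06 T.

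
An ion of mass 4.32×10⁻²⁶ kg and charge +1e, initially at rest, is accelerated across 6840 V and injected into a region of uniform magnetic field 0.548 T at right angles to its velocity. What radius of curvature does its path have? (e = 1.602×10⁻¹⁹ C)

Acceleration: |q|V = ½mv² ⇒ v = √(2|q|V/m) = √(2·1.602×10⁻¹⁹·6840/4.32×10⁻²⁶) ≈ 2.252×10⁵ m/s.
In the field: r = mv/(|q|B) = (4.32×10⁻²⁶)(2.252×10⁵)/((1.602×10⁻¹⁹)(0.548)) ≈ 0.111 m.

r ≈ 0.111 m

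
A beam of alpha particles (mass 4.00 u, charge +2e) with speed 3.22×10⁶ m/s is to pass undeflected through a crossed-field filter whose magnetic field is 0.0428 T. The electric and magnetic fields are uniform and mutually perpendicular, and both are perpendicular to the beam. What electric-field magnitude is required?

For straight-line motion qE = qvB, so E = vB.
E = 3.22×10⁶ × 0.0428 = 1.38×10⁵ V/m.

E = 1.38×10⁵ V/m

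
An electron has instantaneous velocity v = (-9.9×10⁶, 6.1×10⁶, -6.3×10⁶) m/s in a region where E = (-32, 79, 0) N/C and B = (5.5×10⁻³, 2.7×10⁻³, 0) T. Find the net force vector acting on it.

F ≈ (-2.72×10⁻¹⁵, 5.54×10⁻¹⁵, 9.66×10⁻¹⁵) N

v×B = (1.70×10⁴, -3.46×10⁴, -6.03×10⁴) N/C.
E + v×B = (1.70×10⁴, -3.46×10⁴, -6.03×10⁴) N/C.
F = q(E + v×B) = (−1.602×10⁻¹⁹ C)·(1.70×10⁴, -3.46×10⁴, -6.03×10⁴) = (-2.72×10⁻¹⁵, 5.54×10⁻¹⁵, 9.66×10⁻¹⁵) N.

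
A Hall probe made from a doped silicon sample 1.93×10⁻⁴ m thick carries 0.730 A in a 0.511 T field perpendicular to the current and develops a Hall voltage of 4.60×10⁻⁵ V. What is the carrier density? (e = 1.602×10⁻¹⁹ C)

From V_H = IB/(n e t), n = IB/(V_H e t).
n = (0.730)(0.511)/((4.60×10⁻⁵)(1.602×10⁻¹⁹)(1.93×10⁻⁴)) ≈ 2.62×10²⁶ m⁻³.

n ≈ 2.62×10²⁶ m⁻³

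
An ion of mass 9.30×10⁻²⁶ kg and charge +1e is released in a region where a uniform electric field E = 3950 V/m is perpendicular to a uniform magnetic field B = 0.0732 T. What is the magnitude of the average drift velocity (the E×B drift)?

v_d ≈ 5.40×10⁴ m/s

In crossed fields the guiding centre drifts at v_d = |E×B|/B² = E/B, independent of charge and mass.
v_d = 3950/0.0732 = 5.40×10⁴ m/s.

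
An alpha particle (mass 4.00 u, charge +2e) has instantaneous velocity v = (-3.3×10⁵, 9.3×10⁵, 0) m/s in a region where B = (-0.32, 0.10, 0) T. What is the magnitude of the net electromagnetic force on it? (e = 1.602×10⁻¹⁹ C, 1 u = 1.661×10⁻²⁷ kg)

|F| ≈ 8.48×10⁻¹⁴ N

v×B = (0, 0, 2.65×10⁵) N/C.
F = q v×B = (3.204×10⁻¹⁹ C)·(0, 0, 2.65×10⁵) = (0, 0, 8.48×10⁻¹⁴) N.
|F| = 8.48×10⁻¹⁴ N.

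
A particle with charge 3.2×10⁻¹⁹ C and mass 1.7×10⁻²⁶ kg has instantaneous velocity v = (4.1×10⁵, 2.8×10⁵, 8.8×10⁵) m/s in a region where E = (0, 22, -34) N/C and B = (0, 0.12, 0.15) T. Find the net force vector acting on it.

F ≈ (-2.04×10⁻¹⁴, -1.97×10⁻¹⁴, 1.57×10⁻¹⁴) N

v×B = (-6.36×10⁴, -6.15×10⁴, 4.92×10⁴) N/C.
E + v×B = (-6.36×10⁴, -6.15×10⁴, 4.92×10⁴) N/C.
F = q(E + v×B) = (3.2×10⁻¹⁹ C)·(-6.36×10⁴, -6.15×10⁴, 4.92×10⁴) = (-2.04×10⁻¹⁴, -1.97×10⁻¹⁴, 1.57×10⁻¹⁴) N.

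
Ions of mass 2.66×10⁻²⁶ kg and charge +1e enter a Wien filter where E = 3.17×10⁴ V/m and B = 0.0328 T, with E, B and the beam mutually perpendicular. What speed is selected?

For undeflected motion the electric and magnetic forces balance: qE = qvB.
v = E/B = 3.17×10⁴/0.0328 = 9.66×10⁵ m/s.

v = 9.66×10⁵ m/s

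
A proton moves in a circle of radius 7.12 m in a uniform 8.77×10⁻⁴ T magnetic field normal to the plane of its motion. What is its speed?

v ≈ 5.98×10⁵ m/s

From |q|vB = mv²/r, v = |q|Br/m.
v = (1.602×10⁻¹⁹)(8.77×10⁻⁴)(7.12)/1.673×10⁻²⁷ ≈ 5.98×10⁵ m/s.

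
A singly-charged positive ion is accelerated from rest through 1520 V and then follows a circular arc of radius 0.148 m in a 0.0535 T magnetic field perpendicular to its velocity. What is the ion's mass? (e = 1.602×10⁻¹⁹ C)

Combine |q|V = ½mv² and r = mv/(|q|B): eliminate v to get m = qB²r²/(2V).
m = (1.602×10⁻¹⁹)(0.0535)²(0.148)²/(2·1520) ≈ 3.30×10⁻²⁷ kg.

m ≈ 3.30×10⁻²⁷ kg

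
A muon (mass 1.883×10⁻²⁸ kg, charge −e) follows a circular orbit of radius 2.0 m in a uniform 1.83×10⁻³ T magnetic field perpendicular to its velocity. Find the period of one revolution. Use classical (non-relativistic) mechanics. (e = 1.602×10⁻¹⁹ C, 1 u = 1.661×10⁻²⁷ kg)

T ≈ 4.04×10⁻⁶ s

The cyclotron period depends only on m, q, B: T = 2πm/(|q|B).
T = 2π(1.883×10⁻²⁸)/((1.602×10⁻¹⁹)(1.83×10⁻³)) ≈ 4.04×10⁻⁶ s.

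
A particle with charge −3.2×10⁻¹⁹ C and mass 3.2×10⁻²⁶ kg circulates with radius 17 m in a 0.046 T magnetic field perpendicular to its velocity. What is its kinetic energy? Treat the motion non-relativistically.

KE ≈ 9.8×10⁻¹³ J

v = |q|Br/m, then KE = ½mv² = (qBr)²/(2m).
v = (3.2×10⁻¹⁹)(0.046)(17)/3.2×10⁻²⁶ ≈ 7.820×10⁶ m/s.
KE = ½(3.2×10⁻²⁶)(7.820×10⁶)² ≈ 9.8×10⁻¹³ J.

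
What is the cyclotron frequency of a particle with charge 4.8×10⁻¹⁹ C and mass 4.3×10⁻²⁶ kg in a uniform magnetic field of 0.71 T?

f = |q|B/(2πm).
f = (4.8×10⁻¹⁹)(0.71)/(2π·4.3×10⁻²⁶) ≈ 1.3×10⁶ Hz.

f ≈ 1.3×10⁶ Hz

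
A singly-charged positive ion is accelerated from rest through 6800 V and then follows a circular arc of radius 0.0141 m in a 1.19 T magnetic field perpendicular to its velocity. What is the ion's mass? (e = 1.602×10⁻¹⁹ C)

Combine |q|V = ½mv² and r = mv/(|q|B): eliminate v to get m = qB²r²/(2V).
m = (1.602×10⁻¹⁹)(1.19)²(0.0141)²/(2·6800) ≈ 3.32×10⁻²⁷ kg.

m ≈ 3.32×10⁻²⁷ kg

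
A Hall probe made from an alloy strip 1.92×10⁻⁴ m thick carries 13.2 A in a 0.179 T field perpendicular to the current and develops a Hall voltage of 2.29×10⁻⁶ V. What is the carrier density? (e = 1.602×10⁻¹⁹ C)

n ≈ 3.35×10²⁸ m⁻³

From V_H = IB/(n e t), n = IB/(V_H e t).
n = (13.2)(0.179)/((2.29×10⁻⁶)(1.602×10⁻¹⁹)(1.92×10⁻⁴)) ≈ 3.35×10²⁸ m⁻³.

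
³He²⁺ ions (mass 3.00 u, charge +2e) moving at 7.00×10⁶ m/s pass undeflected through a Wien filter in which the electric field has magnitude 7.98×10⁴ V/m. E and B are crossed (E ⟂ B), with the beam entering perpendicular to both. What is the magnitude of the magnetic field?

Balance of forces in the selector: qE = qvB ⇒ B = E/v.
B = 7.98×10⁴/7.00×10⁶ = 0.0114 T.

B = 0.0114 T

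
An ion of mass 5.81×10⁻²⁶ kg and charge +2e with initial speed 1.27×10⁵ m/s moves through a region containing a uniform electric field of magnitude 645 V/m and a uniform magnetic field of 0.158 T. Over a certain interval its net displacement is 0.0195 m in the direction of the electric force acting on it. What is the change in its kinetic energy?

The magnetic force is always ⟂ v and does no work; only the electric force changes KE.
ΔKE = F_E · d = |q|E d = (3.204×10⁻¹⁹)(645)(0.0195) ≈ 4.03×10⁻¹⁸ J.

ΔKE ≈ 4.03×10⁻¹⁸ J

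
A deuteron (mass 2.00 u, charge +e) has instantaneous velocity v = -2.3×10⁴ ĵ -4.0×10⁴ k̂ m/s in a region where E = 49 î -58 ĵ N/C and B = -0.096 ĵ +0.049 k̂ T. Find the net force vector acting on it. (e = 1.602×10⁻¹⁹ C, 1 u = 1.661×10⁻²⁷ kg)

v×B = (-4970, 0, 0) N/C.
E + v×B = (-4920, -58.0, 0) N/C.
F = q(E + v×B) = (1.602×10⁻¹⁹ C)·(-4920, -58.0, 0) = (-7.88×10⁻¹⁶, -9.29×10⁻¹⁸, 0) N.

F ≈ (-7.88×10⁻¹⁶, -9.29×10⁻¹⁸, 0) N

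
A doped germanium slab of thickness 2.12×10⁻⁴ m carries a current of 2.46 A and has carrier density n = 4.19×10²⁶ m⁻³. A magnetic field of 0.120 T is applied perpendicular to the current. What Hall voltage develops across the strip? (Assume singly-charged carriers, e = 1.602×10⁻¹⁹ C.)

V_H ≈ 2.07×10⁻⁵ V

V_H = IB/(n e t).
V_H = (2.46)(0.120)/((4.19×10²⁶)(1.602×10⁻¹⁹)(2.12×10⁻⁴)) ≈ 2.07×10⁻⁵ V.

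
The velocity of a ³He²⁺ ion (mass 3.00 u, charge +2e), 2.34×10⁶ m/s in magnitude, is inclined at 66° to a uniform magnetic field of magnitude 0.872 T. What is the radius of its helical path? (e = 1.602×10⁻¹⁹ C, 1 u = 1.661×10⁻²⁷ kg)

r ≈ 0.0381 m

v⊥ = v sinθ = 2.34×10⁶·sin66° ≈ 2.138×10⁶ m/s.
r = m v⊥/(|q|B) = (4.983×10⁻²⁷)(2.138×10⁶)/((3.204×10⁻¹⁹)(0.872)) ≈ 0.0381 m.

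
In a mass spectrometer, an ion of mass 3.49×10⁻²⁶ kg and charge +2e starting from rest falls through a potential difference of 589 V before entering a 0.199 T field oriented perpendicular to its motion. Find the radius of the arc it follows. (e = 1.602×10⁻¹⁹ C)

Acceleration: |q|V = ½mv² ⇒ v = √(2|q|V/m) = √(2·3.204×10⁻¹⁹·589/3.49×10⁻²⁶) ≈ 1.040×10⁵ m/s.
In the field: r = mv/(|q|B) = (3.49×10⁻²⁶)(1.040×10⁵)/((3.204×10⁻¹⁹)(0.199)) ≈ 0.0569 m.

r ≈ 0.0569 m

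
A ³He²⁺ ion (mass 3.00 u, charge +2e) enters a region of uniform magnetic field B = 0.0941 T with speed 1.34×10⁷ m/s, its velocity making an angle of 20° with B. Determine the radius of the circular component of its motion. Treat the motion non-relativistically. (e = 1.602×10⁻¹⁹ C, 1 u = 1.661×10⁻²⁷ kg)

v⊥ = v sinθ = 1.34×10⁷·sin20° ≈ 4.583×10⁶ m/s.
r = m v⊥/(|q|B) = (4.983×10⁻²⁷)(4.583×10⁶)/((3.204×10⁻¹⁹)(0.0941)) ≈ 0.757 m.

r ≈ 0.757 m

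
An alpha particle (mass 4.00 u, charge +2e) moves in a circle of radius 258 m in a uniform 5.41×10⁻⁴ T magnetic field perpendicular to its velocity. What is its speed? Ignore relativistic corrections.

v ≈ 6.73×10⁶ m/s

From |q|vB = mv²/r, v = |q|Br/m.
v = (3.204×10⁻¹⁹)(5.41×10⁻⁴)(258)/6.644×10⁻²⁷ ≈ 6.73×10⁶ m/s.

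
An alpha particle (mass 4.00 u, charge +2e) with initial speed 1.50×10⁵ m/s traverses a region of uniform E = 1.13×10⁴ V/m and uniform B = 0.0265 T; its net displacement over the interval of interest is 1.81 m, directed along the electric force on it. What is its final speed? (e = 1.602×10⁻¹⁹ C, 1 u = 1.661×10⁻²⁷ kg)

v_f ≈ 1.41×10⁶ m/s

B does no work; ΔKE = |q|E d.
½mv_f² = ½mv₀² + |q|Ed = ½(6.644×10⁻²⁷)(1.50×10⁵)² + (3.204×10⁻¹⁹)(1.13×10⁴)(1.81) ≈ 7.475×10⁻¹⁷ J + 6.553×10⁻¹⁵ J ≈ 6.628×10⁻¹⁵ J.
v_f = √(2·6.628×10⁻¹⁵/6.644×10⁻²⁷) ≈ 1.41×10⁶ m/s.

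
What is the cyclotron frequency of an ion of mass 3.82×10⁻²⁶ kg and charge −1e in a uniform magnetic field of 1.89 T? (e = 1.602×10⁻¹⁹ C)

f = |q|B/(2πm).
f = (1.602×10⁻¹⁹)(1.89)/(2π·3.82×10⁻²⁶) ≈ 1.26×10⁶ Hz.

f ≈ 1.26×10⁶ Hz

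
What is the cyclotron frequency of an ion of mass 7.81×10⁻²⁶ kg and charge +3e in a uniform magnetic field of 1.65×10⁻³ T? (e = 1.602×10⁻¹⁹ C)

f = |q|B/(2πm).
f = (4.806×10⁻¹⁹)(1.65×10⁻³)/(2π·7.81×10⁻²⁶) ≈ 1620 Hz.

f ≈ 1620 Hz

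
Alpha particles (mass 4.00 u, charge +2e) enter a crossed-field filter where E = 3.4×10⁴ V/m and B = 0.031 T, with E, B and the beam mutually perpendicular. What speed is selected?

Straight-line motion ⇒ electric and magnetic forces cancel, so E = vB.
v = E/B = 3.4×10⁴/0.031 = 1.1×10⁶ m/s.
The result is independent of the particle's charge and mass.

v = 1.1×10⁶ m/s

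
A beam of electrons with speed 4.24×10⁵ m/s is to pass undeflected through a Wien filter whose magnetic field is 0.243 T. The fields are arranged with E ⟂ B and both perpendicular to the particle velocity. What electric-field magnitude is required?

E = 1.03×10⁵ V/m

For straight-line motion qE = qvB, so E = vB.
E = 4.24×10⁵ × 0.243 = 1.03×10⁵ V/m.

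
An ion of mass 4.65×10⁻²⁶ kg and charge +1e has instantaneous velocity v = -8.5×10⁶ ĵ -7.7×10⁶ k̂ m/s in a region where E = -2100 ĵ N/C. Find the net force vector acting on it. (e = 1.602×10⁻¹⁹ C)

F ≈ (0, -3.36×10⁻¹⁶, 0) N

Only an electric field acts, so F = qE = (1.602×10⁻¹⁹ C)·(0, -2100, 0) = (0, -3.36×10⁻¹⁶, 0) N.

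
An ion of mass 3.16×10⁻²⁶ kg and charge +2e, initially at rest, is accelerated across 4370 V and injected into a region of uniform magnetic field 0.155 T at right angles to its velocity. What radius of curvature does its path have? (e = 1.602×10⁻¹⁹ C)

r ≈ 0.189 m

Acceleration: |q|V = ½mv² ⇒ v = √(2|q|V/m) = √(2·3.204×10⁻¹⁹·4370/3.16×10⁻²⁶) ≈ 2.977×10⁵ m/s.
In the field: r = mv/(|q|B) = (3.16×10⁻²⁶)(2.977×10⁵)/((3.204×10⁻¹⁹)(0.155)) ≈ 0.189 m.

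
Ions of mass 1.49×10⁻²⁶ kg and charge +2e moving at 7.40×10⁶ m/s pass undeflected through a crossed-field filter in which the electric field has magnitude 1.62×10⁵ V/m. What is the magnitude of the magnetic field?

B = 0.0219 T

Balance of forces in the selector: qE = qvB ⇒ B = E/v.
B = 1.62×10⁵/7.40×10⁶ = 0.0219 T.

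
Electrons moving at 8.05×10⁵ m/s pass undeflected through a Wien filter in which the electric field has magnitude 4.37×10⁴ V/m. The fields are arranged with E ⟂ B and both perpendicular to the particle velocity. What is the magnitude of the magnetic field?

Balance of forces in the selector: qE = qvB ⇒ B = E/v.
B = 4.37×10⁴/8.05×10⁵ = 0.0543 T.

B = 0.0543 T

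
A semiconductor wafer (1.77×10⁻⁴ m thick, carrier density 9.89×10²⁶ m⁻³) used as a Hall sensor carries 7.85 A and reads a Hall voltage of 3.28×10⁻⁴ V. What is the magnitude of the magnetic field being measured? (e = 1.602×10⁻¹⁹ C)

B ≈ 1.17 T

From V_H = IB/(n e t), B = V_H n e t / I.
B = (3.28×10⁻⁴)(9.89×10²⁶)(1.602×10⁻¹⁹)(1.77×10⁻⁴)/7.85 ≈ 1.17 T.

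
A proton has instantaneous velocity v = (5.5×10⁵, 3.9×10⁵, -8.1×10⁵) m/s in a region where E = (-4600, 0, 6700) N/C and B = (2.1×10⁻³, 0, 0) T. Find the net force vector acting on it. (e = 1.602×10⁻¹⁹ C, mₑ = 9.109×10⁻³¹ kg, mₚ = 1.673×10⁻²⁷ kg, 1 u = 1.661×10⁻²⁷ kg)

v×B = (0, -1700, -819) N/C.
E + v×B = (-4600, -1700, 5880) N/C.
F = q(E + v×B) = (1.602×10⁻¹⁹ C)·(-4600, -1700, 5880) = (-7.37×10⁻¹⁶, -2.73×10⁻¹⁶, 9.42×10⁻¹⁶) N.

F ≈ (-7.37×10⁻¹⁶, -2.73×10⁻¹⁶, 9.42×10⁻¹⁶) N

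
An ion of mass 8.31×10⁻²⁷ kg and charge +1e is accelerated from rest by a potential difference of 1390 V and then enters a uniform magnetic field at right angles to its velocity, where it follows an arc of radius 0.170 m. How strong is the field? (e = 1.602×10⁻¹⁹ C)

B ≈ 0.0706 T

v = √(2|q|V/m) = √(2·1.602×10⁻¹⁹·1390/8.31×10⁻²⁷) ≈ 2.315×10⁵ m/s.
B = mv/(|q|r) = (8.31×10⁻²⁷)(2.315×10⁵)/((1.602×10⁻¹⁹)(0.170)) ≈ 0.0706 T.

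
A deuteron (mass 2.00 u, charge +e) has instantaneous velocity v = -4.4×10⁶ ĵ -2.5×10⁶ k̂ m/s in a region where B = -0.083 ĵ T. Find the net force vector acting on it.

F ≈ (-3.32×10⁻¹⁴, 0, 0) N

v×B = (-2.08×10⁵, 0, 0) N/C.
F = q v×B = (1.602×10⁻¹⁹ C)·(-2.08×10⁵, 0, 0) = (-3.32×10⁻¹⁴, 0, 0) N.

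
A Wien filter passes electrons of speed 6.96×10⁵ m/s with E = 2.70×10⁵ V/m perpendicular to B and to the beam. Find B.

B = 0.388 T

Balance of forces in the selector: qE = qvB ⇒ B = E/v.
B = 2.70×10⁵/6.96×10⁵ = 0.388 T.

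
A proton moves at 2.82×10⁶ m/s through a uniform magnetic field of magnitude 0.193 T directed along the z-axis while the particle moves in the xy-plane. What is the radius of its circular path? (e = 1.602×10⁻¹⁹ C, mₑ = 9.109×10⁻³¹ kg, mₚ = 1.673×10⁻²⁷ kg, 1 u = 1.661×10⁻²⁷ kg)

The magnetic force provides the centripetal force: |q|vB = mv²/r.
r = mv/(|q|B) = (1.673×10⁻²⁷)(2.82×10⁶)/((1.602×10⁻¹⁹)(0.193)) ≈ 0.153 m.

r ≈ 0.153 m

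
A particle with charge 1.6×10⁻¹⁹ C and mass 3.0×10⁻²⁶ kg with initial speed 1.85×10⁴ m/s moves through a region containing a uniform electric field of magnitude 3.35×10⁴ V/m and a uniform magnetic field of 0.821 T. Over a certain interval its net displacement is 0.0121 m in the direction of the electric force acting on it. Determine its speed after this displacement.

v_f ≈ 6.83×10⁴ m/s

B does no work; ΔKE = |q|E d.
½mv_f² = ½mv₀² + |q|Ed = ½(3.0×10⁻²⁶)(1.85×10⁴)² + (1.6×10⁻¹⁹)(3.35×10⁴)(0.0121) ≈ 5.134×10⁻¹⁸ J + 6.486×10⁻¹⁷ J ≈ 6.999×10⁻¹⁷ J.
v_f = √(2·6.999×10⁻¹⁷/3.0×10⁻²⁶) ≈ 6.83×10⁴ m/s.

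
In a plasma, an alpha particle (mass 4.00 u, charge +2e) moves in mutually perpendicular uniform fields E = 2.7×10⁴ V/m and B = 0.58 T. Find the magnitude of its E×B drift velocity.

The E×B drift speed is v_d = E/B.
v_d = 2.7×10⁴/0.58 = 4.7×10⁴ m/s.

v_d ≈ 4.7×10⁴ m/s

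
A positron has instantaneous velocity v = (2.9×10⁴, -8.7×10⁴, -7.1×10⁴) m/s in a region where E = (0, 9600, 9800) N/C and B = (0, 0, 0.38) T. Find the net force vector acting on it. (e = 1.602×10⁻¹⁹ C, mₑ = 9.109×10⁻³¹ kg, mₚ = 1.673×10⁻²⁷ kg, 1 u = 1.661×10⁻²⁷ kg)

v×B = (-3.31×10⁴, -1.10×10⁴, 0) N/C.
E + v×B = (-3.31×10⁴, -1420, 9800) N/C.
F = q(E + v×B) = (1.602×10⁻¹⁹ C)·(-3.31×10⁴, -1420, 9800) = (-5.30×10⁻¹⁵, -2.27×10⁻¹⁶, 1.57×10⁻¹⁵) N.

F ≈ (-5.30×10⁻¹⁵, -2.27×10⁻¹⁶, 1.57×10⁻¹⁵) N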